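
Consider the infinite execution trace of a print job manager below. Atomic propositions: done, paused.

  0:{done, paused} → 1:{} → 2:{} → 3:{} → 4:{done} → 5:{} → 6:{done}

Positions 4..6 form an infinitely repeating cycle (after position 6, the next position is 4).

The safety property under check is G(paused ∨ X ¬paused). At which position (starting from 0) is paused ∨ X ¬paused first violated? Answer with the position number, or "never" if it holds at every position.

paused ∨ X ¬paused holds at every position 0..6, and those are all the positions the trace ever visits, so the invariant G(paused ∨ X ¬paused) is never violated.

never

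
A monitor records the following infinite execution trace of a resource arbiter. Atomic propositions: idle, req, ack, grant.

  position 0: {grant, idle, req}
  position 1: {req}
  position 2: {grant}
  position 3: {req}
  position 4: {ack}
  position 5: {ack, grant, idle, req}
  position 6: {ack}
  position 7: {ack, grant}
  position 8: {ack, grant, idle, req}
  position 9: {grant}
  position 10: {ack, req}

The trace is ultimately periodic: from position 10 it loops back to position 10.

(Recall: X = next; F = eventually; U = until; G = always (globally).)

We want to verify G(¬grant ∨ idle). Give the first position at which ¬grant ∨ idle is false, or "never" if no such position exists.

Check ¬grant ∨ idle at each position in order: 0 ✓, 1 ✓.
At position 2 the labels are {grant}, so ¬grant ∨ idle is false there. This is the first violation.

2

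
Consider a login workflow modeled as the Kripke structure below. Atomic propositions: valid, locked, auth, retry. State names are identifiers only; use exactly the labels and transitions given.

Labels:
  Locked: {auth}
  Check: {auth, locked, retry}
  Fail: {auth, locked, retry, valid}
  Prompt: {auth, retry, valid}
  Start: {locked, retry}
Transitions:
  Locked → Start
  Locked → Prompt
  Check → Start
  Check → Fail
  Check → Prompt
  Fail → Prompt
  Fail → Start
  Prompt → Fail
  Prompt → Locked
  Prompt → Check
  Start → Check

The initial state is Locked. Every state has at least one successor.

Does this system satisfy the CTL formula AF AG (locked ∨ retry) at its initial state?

States satisfying AG (locked ∨ retry): ∅.
States satisfying AF AG (locked ∨ retry): ∅.
There is a path from Locked along which AG (locked ∨ retry) never holds.
Locked ∉ Sat(AF AG (locked ∨ retry)).

Does not hold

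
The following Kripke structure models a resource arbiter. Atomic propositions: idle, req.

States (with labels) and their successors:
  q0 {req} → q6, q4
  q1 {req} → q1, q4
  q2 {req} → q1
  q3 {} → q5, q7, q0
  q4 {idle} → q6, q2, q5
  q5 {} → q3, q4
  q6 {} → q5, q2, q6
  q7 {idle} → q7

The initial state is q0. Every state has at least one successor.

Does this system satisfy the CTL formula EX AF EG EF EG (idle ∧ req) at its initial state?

Does not hold

States satisfying AF EG EF EG (idle ∧ req): ∅.
States satisfying EX AF EG EF EG (idle ∧ req): ∅.
No suitable path/successor from q0 witnesses the formula.
q0 ∉ Sat(EX AF EG EF EG (idle ∧ req)).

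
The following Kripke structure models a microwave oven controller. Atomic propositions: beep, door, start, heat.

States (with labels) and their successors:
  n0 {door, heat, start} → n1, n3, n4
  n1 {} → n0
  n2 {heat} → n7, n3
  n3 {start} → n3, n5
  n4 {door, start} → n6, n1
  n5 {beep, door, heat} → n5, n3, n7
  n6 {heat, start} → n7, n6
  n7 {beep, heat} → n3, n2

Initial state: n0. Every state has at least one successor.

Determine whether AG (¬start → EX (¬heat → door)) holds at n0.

States satisfying ¬start → EX (¬heat → door): {n0, n1, n2, n3, n4, n5, n6, n7}.
States satisfying AG (¬start → EX (¬heat → door)): {n0, n1, n2, n3, n4, n5, n6, n7}.
Every state reachable from n0 satisfies ¬start → EX (¬heat → door).
n0 ∈ Sat(AG (¬start → EX (¬heat → door))).

Satisfied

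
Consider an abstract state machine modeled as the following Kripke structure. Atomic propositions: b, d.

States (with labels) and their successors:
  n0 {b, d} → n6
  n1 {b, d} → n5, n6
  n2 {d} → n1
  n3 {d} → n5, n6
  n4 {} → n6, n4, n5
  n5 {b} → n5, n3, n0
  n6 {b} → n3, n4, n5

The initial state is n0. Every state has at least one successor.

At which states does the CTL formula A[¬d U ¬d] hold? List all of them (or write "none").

{n4, n5, n6}

States satisfying ¬d: {n4, n5, n6}.
States satisfying A[¬d U ¬d]: {n4, n5, n6}.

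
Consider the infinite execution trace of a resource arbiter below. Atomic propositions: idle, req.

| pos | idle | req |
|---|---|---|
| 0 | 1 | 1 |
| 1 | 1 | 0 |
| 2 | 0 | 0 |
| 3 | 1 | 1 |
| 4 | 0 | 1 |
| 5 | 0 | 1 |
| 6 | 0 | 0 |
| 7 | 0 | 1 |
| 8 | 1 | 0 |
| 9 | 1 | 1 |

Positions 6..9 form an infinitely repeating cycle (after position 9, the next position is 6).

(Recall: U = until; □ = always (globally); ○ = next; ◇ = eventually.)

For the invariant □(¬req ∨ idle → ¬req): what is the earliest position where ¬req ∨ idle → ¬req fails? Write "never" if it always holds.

0

At position 0 the labels are {idle, req}, so ¬req ∨ idle → ¬req is false there. This is the first violation.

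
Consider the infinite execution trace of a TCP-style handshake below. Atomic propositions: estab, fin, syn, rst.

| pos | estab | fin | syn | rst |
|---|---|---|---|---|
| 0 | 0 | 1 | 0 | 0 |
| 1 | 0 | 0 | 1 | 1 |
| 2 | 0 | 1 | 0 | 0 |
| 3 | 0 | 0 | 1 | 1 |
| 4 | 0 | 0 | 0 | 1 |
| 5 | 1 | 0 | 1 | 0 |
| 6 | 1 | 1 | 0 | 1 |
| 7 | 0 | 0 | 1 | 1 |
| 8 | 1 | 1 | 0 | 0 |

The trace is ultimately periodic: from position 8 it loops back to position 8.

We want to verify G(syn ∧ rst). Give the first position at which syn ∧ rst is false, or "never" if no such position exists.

At position 0 the labels are {fin}, so syn ∧ rst is false there. This is the first violation.

0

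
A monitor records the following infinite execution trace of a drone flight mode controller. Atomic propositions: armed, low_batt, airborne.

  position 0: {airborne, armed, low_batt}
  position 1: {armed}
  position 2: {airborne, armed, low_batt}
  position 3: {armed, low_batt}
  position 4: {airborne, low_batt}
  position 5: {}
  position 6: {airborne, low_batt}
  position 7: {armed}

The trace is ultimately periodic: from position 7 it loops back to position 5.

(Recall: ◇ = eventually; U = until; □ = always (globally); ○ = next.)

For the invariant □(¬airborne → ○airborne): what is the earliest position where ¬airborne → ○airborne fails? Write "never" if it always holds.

Check ¬airborne → ○airborne at each position in order: 0 ✓, 1 ✓, 2 ✓, 3 ✓, 4 ✓, 5 ✓, 6 ✓.
At position 7 the labels are {armed} and the next position 5 has {}, so ¬airborne → ○airborne is false there. This is the first violation.

7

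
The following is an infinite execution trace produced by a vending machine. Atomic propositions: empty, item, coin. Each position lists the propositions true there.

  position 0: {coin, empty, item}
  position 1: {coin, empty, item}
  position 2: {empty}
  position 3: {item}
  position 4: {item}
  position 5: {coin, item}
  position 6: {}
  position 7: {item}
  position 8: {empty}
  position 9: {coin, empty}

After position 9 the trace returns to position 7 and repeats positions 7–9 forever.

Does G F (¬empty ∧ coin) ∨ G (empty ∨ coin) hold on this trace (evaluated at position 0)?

F (¬empty ∧ coin) must hold at every position from 0 onward. It fails at position 6, so G F (¬empty ∧ coin) is false.
empty ∨ coin must hold at every position from 0 onward. It fails at position 3, so G (empty ∨ coin) is false.
At position 0: G F (¬empty ∧ coin) is false; G (empty ∨ coin) is false; so G F (¬empty ∧ coin) ∨ G (empty ∨ coin) is false.

Violated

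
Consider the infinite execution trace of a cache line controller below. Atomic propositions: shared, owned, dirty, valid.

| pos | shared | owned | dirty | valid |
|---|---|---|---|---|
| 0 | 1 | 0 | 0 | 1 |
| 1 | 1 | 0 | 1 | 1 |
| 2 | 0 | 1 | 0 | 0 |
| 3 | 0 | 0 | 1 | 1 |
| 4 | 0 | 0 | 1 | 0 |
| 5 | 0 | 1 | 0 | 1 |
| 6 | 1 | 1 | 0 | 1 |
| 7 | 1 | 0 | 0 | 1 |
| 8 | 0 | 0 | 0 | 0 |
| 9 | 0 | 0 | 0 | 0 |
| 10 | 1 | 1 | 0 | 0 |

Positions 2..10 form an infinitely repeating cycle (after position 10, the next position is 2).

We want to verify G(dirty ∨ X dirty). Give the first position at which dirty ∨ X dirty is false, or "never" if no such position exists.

Check dirty ∨ X dirty at each position in order: 0 ✓, 1 ✓, 2 ✓, 3 ✓, 4 ✓.
At position 5 the labels are {owned, valid} and the next position 6 has {owned, shared, valid}, so dirty ∨ X dirty is false there. This is the first violation.

5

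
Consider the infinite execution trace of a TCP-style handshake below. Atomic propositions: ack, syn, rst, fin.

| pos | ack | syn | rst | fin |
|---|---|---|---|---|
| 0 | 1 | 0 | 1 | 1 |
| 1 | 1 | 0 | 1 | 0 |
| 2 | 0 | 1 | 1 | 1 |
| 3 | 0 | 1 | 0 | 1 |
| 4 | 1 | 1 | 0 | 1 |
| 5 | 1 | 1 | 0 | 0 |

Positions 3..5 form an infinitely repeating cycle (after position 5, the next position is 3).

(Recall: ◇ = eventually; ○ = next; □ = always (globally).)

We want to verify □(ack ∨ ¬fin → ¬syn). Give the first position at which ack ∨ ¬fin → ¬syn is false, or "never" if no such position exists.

4

Check ack ∨ ¬fin → ¬syn at each position in order: 0 ✓, 1 ✓, 2 ✓, 3 ✓.
At position 4 the labels are {ack, fin, syn}, so ack ∨ ¬fin → ¬syn is false there. This is the first violation.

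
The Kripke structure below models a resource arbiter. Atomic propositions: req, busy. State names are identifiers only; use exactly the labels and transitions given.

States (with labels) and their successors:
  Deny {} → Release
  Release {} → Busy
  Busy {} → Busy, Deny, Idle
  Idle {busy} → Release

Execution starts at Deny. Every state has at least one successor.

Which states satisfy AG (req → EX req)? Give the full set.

States satisfying req → EX req: {Deny, Release, Busy, Idle}.
States satisfying AG (req → EX req): {Deny, Release, Busy, Idle}.

{Deny, Release, Busy, Idle}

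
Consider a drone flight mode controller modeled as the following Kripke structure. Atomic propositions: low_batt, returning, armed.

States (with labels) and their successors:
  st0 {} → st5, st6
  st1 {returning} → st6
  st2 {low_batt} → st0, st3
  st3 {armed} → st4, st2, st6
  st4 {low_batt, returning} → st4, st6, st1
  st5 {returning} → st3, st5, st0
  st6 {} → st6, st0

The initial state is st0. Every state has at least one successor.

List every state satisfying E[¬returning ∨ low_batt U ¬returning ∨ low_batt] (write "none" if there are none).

States satisfying ¬returning ∨ low_batt: {st0, st2, st3, st4, st6}.
States satisfying E[¬returning ∨ low_batt U ¬returning ∨ low_batt]: {st0, st2, st3, st4, st6}.

{st0, st2, st3, st4, st6}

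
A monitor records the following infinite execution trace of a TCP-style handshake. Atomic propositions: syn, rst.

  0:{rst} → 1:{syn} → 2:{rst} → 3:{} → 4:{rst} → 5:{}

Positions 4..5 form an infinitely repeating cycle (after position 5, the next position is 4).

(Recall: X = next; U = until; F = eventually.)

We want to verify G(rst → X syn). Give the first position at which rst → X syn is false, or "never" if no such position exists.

2

Check rst → X syn at each position in order: 0 ✓, 1 ✓.
At position 2 the labels are {rst} and the next position 3 has {}, so rst → X syn is false there. This is the first violation.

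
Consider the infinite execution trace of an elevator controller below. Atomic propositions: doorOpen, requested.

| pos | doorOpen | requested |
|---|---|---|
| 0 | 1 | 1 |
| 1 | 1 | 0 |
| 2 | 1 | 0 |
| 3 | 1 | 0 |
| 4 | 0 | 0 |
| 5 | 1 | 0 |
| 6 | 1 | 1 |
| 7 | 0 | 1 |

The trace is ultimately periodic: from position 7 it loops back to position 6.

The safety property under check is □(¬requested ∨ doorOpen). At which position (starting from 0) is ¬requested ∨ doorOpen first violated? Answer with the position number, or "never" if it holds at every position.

Check ¬requested ∨ doorOpen at each position in order: 0 ✓, 1 ✓, 2 ✓, 3 ✓, 4 ✓, 5 ✓, 6 ✓.
At position 7 the labels are {requested}, so ¬requested ∨ doorOpen is false there. This is the first violation.

7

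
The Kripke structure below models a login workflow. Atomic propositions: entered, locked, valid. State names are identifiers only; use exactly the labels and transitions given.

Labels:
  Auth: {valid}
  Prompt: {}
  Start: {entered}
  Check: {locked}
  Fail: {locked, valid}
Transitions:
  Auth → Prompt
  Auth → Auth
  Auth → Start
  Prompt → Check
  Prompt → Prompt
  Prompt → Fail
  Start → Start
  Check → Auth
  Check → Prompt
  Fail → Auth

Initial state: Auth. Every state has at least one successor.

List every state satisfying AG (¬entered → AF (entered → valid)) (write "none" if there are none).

{Auth, Prompt, Start, Check, Fail}

States satisfying ¬entered → AF (entered → valid): {Auth, Prompt, Start, Check, Fail}.
States satisfying AG (¬entered → AF (entered → valid)): {Auth, Prompt, Start, Check, Fail}.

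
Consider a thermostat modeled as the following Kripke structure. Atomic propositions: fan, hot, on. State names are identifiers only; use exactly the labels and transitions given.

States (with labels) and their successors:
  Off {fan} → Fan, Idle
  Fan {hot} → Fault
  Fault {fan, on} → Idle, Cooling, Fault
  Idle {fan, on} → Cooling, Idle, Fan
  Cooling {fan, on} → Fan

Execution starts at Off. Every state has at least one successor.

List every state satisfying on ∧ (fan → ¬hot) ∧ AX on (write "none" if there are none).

States satisfying ¬hot: {Off, Fault, Idle, Cooling}.
States satisfying fan → ¬hot: {Off, Fan, Fault, Idle, Cooling}.
States satisfying on ∧ (fan → ¬hot): {Fault, Idle, Cooling}.
States satisfying on: {Fault, Idle, Cooling}.
States satisfying AX on: {Fan, Fault}.
States satisfying on ∧ (fan → ¬hot) ∧ AX on: {Fault}.

{Fault}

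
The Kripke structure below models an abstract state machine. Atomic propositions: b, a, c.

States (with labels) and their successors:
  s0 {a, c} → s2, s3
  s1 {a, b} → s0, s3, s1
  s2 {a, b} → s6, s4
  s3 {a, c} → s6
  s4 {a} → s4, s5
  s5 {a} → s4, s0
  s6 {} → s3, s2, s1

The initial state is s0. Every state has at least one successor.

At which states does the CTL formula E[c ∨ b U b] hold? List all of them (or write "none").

States satisfying c ∨ b: {s0, s1, s2, s3}.
States satisfying b: {s1, s2}.
States satisfying E[c ∨ b U b]: {s0, s1, s2}.

{s0, s1, s2}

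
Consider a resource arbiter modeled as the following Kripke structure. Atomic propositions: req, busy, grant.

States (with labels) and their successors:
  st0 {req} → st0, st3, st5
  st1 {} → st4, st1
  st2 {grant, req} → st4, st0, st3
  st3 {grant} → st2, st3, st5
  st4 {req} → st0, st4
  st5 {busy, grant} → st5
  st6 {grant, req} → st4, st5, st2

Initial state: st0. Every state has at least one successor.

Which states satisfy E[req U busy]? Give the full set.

{st0, st2, st4, st5, st6}

States satisfying req: {st0, st2, st4, st6}.
States satisfying busy: {st5}.
States satisfying E[req U busy]: {st0, st2, st4, st5, st6}.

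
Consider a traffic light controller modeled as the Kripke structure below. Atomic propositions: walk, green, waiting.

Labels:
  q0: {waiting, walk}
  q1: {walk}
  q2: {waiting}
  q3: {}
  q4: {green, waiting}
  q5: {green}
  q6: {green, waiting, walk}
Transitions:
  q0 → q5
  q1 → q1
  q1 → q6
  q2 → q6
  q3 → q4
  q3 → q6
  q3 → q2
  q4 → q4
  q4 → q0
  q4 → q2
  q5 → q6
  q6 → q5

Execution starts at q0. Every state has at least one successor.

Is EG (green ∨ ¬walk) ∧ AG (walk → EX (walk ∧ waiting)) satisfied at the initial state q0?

Does not hold

States satisfying green ∨ ¬walk: {q2, q3, q4, q5, q6}.
States satisfying EG (green ∨ ¬walk): {q2, q3, q4, q5, q6}.
States satisfying walk → EX (walk ∧ waiting): {q1, q2, q3, q4, q5}.
States satisfying AG (walk → EX (walk ∧ waiting)): ∅.
States satisfying EG (green ∨ ¬walk) ∧ AG (walk → EX (walk ∧ waiting)): ∅.
q0 ∉ Sat(EG (green ∨ ¬walk) ∧ AG (walk → EX (walk ∧ waiting))).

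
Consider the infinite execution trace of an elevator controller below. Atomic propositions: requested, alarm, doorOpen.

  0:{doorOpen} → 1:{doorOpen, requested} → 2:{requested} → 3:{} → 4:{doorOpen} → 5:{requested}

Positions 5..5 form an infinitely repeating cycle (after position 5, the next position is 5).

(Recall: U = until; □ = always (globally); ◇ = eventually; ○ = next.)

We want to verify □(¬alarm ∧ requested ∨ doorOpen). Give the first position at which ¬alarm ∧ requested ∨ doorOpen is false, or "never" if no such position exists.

3

Check ¬alarm ∧ requested ∨ doorOpen at each position in order: 0 ✓, 1 ✓, 2 ✓.
At position 3 the labels are {}, so ¬alarm ∧ requested ∨ doorOpen is false there. This is the first violation.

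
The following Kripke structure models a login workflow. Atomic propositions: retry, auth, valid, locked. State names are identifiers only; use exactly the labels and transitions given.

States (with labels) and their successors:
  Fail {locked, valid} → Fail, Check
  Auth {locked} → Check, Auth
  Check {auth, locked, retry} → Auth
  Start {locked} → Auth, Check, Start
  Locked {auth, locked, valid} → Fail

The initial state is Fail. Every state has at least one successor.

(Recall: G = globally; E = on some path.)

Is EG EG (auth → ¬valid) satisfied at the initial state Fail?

Yes

States satisfying EG (auth → ¬valid): {Fail, Auth, Check, Start}.
States satisfying EG EG (auth → ¬valid): {Fail, Auth, Check, Start}.
Fail ∈ Sat(EG EG (auth → ¬valid)).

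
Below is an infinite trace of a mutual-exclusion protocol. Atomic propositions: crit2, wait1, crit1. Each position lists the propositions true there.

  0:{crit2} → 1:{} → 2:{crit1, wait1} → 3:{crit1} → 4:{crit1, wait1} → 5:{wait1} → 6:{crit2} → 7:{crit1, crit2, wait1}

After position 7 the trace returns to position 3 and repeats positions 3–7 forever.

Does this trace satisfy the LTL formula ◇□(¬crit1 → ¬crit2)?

Does not hold

□(¬crit1 → ¬crit2) is false at every position 0..7, so it never becomes true and ◇□(¬crit1 → ¬crit2) fails.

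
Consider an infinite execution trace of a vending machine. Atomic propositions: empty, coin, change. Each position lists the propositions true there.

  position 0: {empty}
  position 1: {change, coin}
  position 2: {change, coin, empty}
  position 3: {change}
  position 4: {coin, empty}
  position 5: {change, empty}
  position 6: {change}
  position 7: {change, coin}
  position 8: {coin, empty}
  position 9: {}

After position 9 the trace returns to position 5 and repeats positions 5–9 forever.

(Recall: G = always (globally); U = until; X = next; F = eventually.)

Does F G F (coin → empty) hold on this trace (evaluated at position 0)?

Holds

G F (coin → empty) holds at position 0, which is reachable from 0, so F G F (coin → empty) holds.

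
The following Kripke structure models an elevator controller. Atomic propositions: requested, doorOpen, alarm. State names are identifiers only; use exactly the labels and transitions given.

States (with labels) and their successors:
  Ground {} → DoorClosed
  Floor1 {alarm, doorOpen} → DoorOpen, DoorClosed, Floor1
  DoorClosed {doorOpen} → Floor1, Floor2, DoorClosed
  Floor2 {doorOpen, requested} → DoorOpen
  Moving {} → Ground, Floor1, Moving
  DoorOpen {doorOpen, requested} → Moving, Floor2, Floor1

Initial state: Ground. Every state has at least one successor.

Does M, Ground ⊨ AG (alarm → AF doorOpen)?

Holds

States satisfying alarm → AF doorOpen: {Ground, Floor1, DoorClosed, Floor2, Moving, DoorOpen}.
States satisfying AG (alarm → AF doorOpen): {Ground, Floor1, DoorClosed, Floor2, Moving, DoorOpen}.
Every state reachable from Ground satisfies alarm → AF doorOpen.
Ground ∈ Sat(AG (alarm → AF doorOpen)).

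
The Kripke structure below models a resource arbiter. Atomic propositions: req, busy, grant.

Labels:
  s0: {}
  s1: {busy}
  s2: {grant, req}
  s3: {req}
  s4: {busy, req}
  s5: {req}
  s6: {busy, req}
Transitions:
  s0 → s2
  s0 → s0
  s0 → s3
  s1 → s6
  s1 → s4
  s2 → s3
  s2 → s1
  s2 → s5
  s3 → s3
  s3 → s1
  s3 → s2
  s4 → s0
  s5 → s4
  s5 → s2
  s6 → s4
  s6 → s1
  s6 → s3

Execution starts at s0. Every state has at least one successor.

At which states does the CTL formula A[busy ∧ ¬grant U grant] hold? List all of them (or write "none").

States satisfying busy ∧ ¬grant: {s1, s4, s6}.
States satisfying grant: {s2}.
States satisfying A[busy ∧ ¬grant U grant]: {s2}.

{s2}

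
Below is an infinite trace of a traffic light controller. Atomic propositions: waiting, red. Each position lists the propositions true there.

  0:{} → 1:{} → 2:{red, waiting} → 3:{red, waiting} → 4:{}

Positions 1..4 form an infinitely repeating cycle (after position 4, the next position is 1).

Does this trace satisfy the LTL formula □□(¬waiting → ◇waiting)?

Satisfied

□(¬waiting → ◇waiting) holds at every position 0..4, and those are all positions ever visited, so □□(¬waiting → ◇waiting) holds.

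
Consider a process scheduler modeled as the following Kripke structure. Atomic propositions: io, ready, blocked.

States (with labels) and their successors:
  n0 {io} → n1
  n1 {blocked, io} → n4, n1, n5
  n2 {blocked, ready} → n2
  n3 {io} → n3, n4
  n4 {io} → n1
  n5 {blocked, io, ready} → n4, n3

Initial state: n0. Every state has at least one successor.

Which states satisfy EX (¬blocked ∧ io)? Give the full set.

States satisfying ¬blocked ∧ io: {n0, n3, n4}.
States satisfying EX (¬blocked ∧ io): {n1, n3, n5}.

{n1, n3, n5}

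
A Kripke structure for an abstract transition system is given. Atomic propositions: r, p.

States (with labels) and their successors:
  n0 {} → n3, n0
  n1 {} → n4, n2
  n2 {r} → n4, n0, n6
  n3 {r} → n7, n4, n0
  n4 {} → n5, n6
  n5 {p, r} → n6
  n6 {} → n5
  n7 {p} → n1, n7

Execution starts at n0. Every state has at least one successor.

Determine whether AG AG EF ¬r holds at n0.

States satisfying AG EF ¬r: {n0, n1, n2, n3, n4, n5, n6, n7}.
States satisfying AG AG EF ¬r: {n0, n1, n2, n3, n4, n5, n6, n7}.
Every state reachable from n0 satisfies AG EF ¬r.
n0 ∈ Sat(AG AG EF ¬r).

Satisfied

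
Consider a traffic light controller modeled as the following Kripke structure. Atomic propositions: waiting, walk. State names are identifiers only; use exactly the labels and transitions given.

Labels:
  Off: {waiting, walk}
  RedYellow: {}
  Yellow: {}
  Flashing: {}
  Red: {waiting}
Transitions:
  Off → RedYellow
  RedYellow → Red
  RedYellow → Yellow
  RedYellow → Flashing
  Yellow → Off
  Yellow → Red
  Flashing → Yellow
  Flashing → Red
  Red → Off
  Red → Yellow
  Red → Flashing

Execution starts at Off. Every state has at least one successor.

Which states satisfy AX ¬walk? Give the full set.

States satisfying ¬walk: {RedYellow, Yellow, Flashing, Red}.
States satisfying AX ¬walk: {Off, RedYellow, Flashing}.

{Off, RedYellow, Flashing}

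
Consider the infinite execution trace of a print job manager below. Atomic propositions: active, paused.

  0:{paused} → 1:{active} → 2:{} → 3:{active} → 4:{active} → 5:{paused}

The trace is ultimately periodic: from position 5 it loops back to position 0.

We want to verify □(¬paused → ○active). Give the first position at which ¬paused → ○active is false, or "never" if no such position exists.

1

Check ¬paused → ○active at each position in order: 0 ✓.
At position 1 the labels are {active} and the next position 2 has {}, so ¬paused → ○active is false there. This is the first violation.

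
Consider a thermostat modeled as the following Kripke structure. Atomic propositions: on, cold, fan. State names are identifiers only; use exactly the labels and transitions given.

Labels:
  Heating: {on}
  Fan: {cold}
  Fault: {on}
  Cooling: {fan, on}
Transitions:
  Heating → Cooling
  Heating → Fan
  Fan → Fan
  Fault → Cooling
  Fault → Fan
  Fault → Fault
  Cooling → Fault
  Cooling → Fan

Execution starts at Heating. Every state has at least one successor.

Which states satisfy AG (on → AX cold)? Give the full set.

{Fan}

States satisfying on → AX cold: {Fan}.
States satisfying AG (on → AX cold): {Fan}.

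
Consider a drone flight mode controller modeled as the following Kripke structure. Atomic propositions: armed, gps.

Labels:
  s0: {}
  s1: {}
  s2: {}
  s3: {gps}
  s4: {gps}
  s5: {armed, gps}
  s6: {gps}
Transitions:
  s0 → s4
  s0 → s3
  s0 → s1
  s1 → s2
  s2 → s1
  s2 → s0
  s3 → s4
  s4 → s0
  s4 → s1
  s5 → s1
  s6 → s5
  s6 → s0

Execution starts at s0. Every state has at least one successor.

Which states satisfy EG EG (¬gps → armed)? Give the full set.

none

States satisfying EG (¬gps → armed): ∅.
States satisfying EG EG (¬gps → armed): ∅.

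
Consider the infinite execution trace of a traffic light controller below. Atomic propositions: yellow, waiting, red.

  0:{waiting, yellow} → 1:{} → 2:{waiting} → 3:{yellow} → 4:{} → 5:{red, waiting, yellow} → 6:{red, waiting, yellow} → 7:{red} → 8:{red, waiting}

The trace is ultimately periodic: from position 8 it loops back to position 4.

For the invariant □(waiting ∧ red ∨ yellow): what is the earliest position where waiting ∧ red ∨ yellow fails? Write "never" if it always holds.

Check waiting ∧ red ∨ yellow at each position in order: 0 ✓.
At position 1 the labels are {}, so waiting ∧ red ∨ yellow is false there. This is the first violation.

1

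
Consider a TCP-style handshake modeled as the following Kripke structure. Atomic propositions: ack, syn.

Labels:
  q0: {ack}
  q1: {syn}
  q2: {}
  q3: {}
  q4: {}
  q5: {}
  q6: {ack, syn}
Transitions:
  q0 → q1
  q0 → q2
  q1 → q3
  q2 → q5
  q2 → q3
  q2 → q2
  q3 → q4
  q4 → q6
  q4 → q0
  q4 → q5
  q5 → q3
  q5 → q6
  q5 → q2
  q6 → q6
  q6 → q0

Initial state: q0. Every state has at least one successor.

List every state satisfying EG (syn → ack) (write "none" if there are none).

{q0, q2, q3, q4, q5, q6}

States satisfying syn → ack: {q0, q2, q3, q4, q5, q6}.
States satisfying EG (syn → ack): {q0, q2, q3, q4, q5, q6}.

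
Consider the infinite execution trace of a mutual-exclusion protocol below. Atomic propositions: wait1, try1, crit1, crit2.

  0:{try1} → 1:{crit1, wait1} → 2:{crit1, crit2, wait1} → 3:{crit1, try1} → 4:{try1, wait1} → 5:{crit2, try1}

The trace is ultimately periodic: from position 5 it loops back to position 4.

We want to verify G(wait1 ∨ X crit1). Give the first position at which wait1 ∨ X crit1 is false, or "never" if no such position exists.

3

Check wait1 ∨ X crit1 at each position in order: 0 ✓, 1 ✓, 2 ✓.
At position 3 the labels are {crit1, try1} and the next position 4 has {try1, wait1}, so wait1 ∨ X crit1 is false there. This is the first violation.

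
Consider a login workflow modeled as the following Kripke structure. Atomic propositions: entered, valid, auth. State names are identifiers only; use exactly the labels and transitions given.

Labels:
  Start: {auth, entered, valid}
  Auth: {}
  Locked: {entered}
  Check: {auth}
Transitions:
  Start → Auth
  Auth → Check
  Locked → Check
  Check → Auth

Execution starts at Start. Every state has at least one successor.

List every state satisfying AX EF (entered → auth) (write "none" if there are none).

{Start, Auth, Locked, Check}

States satisfying EF (entered → auth): {Start, Auth, Locked, Check}.
States satisfying AX EF (entered → auth): {Start, Auth, Locked, Check}.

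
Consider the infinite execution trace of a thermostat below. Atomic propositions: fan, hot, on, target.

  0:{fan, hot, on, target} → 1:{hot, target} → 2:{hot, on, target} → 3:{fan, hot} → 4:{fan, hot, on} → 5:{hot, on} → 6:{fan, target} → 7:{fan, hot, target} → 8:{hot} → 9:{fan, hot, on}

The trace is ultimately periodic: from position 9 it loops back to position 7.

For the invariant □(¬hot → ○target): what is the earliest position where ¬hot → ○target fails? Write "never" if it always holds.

never

¬hot → ○target holds at every position 0..9, and those are all the positions the trace ever visits, so the invariant □(¬hot → ○target) is never violated.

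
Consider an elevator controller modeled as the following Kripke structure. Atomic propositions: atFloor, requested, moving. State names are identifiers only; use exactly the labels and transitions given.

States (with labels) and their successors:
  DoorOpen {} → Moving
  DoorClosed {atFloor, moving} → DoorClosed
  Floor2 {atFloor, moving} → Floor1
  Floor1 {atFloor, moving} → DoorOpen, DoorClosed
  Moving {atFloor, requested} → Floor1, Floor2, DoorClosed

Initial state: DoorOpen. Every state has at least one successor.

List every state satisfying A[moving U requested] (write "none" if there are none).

{Moving}

States satisfying moving: {DoorClosed, Floor2, Floor1}.
States satisfying requested: {Moving}.
States satisfying A[moving U requested]: {Moving}.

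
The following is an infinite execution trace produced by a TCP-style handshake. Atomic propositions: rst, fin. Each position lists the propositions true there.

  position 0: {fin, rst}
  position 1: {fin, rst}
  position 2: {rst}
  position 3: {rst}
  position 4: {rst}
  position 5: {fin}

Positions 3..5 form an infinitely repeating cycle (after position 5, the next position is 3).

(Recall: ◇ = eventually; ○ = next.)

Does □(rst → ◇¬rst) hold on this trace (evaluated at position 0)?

rst → ◇¬rst holds at every position 0..5, and those are all positions ever visited, so □(rst → ◇¬rst) holds.
Positions where rst holds: 0, 1, 2, 3, 4.
Check ◇¬rst at each: 0→ok, 1→ok, 2→ok, 3→ok, 4→ok.

Yes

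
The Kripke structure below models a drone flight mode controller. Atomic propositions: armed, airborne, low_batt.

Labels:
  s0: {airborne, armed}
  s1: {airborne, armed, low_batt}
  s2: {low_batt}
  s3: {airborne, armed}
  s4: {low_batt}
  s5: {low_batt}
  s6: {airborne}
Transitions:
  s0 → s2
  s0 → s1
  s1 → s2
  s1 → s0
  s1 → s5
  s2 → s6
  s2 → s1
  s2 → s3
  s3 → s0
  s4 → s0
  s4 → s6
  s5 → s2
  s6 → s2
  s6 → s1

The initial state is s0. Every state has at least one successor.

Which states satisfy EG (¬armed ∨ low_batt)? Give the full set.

{s1, s2, s4, s5, s6}

States satisfying ¬armed ∨ low_batt: {s1, s2, s4, s5, s6}.
States satisfying EG (¬armed ∨ low_batt): {s1, s2, s4, s5, s6}.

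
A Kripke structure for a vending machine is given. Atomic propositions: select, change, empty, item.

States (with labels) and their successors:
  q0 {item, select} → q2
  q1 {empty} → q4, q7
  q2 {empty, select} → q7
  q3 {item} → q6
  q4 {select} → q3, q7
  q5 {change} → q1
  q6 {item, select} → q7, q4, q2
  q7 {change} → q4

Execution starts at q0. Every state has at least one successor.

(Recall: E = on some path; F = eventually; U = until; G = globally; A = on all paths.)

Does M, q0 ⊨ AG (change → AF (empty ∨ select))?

Yes

States satisfying change → AF (empty ∨ select): {q0, q1, q2, q3, q4, q5, q6, q7}.
States satisfying AG (change → AF (empty ∨ select)): {q0, q1, q2, q3, q4, q5, q6, q7}.
Every state reachable from q0 satisfies change → AF (empty ∨ select).
q0 ∈ Sat(AG (change → AF (empty ∨ select))).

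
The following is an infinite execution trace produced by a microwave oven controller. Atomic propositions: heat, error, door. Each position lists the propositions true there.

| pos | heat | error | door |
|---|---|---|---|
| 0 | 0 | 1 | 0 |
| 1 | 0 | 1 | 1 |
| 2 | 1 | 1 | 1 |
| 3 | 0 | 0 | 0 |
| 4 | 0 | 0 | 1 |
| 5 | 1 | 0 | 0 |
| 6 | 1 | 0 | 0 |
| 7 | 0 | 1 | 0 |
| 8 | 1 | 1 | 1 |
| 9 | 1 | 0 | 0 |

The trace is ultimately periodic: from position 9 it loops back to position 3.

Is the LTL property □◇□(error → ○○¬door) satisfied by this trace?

◇□(error → ○○¬door) holds at every position 0..9, and those are all positions ever visited, so □◇□(error → ○○¬door) holds.

Yes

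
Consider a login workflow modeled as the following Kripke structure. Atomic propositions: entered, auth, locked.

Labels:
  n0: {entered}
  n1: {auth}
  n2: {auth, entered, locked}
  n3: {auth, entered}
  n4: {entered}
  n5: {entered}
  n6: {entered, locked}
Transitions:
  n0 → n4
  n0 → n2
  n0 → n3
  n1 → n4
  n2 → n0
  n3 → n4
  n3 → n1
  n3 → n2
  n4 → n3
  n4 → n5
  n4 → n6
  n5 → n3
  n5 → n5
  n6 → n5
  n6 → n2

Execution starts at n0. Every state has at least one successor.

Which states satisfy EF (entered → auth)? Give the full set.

{n0, n1, n2, n3, n4, n5, n6}

States satisfying entered → auth: {n1, n2, n3}.
States satisfying EF (entered → auth): {n0, n1, n2, n3, n4, n5, n6}.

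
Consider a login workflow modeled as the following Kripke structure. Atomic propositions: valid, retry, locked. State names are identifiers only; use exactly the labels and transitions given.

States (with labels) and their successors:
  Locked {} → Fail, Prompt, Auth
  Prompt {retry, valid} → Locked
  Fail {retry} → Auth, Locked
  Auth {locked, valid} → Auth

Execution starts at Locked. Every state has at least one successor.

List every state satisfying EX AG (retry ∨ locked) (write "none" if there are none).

{Locked, Fail, Auth}

States satisfying AG (retry ∨ locked): {Auth}.
States satisfying EX AG (retry ∨ locked): {Locked, Fail, Auth}.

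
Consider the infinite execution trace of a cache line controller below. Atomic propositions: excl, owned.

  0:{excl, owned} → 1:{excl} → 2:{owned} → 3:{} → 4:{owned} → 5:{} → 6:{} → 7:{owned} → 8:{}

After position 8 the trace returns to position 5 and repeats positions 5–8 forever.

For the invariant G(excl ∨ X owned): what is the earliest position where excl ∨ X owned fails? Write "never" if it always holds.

2

Check excl ∨ X owned at each position in order: 0 ✓, 1 ✓.
At position 2 the labels are {owned} and the next position 3 has {}, so excl ∨ X owned is false there. This is the first violation.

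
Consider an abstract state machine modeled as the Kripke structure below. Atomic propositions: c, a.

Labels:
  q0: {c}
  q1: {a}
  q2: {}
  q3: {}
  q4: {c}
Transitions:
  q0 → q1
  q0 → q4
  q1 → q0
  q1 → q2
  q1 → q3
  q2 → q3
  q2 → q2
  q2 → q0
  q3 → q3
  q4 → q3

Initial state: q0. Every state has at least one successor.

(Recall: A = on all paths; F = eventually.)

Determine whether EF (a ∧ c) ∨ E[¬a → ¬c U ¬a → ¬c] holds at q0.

Violated

States satisfying a ∧ c: ∅.
States satisfying EF (a ∧ c): ∅.
States satisfying ¬a → ¬c: {q1, q2, q3}.
States satisfying E[¬a → ¬c U ¬a → ¬c]: {q1, q2, q3}.
States satisfying EF (a ∧ c) ∨ E[¬a → ¬c U ¬a → ¬c]: {q1, q2, q3}.
q0 ∉ Sat(EF (a ∧ c) ∨ E[¬a → ¬c U ¬a → ¬c]).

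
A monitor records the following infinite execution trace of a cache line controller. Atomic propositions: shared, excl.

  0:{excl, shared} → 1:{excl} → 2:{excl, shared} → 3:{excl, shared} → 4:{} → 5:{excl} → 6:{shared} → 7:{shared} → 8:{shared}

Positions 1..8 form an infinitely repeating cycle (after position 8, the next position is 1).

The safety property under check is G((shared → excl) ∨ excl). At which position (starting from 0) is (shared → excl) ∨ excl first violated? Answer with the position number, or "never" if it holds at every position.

Check (shared → excl) ∨ excl at each position in order: 0 ✓, 1 ✓, 2 ✓, 3 ✓, 4 ✓, 5 ✓.
At position 6 the labels are {shared}, so (shared → excl) ∨ excl is false there. This is the first violation.

6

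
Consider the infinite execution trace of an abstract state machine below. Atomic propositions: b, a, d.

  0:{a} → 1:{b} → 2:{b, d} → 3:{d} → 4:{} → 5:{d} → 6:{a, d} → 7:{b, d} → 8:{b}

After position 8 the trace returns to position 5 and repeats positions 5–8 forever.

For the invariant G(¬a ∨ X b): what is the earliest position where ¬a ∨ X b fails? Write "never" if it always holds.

never

¬a ∨ X b holds at every position 0..8, and those are all the positions the trace ever visits, so the invariant G(¬a ∨ X b) is never violated.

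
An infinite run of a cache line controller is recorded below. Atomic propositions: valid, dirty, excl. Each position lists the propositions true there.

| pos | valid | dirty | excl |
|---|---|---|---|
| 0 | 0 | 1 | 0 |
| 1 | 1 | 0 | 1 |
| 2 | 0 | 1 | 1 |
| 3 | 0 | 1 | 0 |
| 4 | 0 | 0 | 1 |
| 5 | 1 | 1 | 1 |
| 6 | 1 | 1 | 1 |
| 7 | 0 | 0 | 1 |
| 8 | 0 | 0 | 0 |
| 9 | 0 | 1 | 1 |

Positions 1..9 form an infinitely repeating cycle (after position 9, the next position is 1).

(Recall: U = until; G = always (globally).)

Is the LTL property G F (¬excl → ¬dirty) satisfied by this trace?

Satisfied

F (¬excl → ¬dirty) holds at every position 0..9, and those are all positions ever visited, so G F (¬excl → ¬dirty) holds.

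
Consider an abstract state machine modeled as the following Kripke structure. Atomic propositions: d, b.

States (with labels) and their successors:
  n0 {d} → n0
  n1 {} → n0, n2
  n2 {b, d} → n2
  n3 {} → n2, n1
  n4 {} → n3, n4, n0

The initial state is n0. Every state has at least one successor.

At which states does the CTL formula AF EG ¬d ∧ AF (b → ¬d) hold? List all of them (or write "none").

States satisfying EG ¬d: {n4}.
States satisfying AF EG ¬d: {n4}.
States satisfying b → ¬d: {n0, n1, n3, n4}.
States satisfying AF (b → ¬d): {n0, n1, n3, n4}.
States satisfying AF EG ¬d ∧ AF (b → ¬d): {n4}.

{n4}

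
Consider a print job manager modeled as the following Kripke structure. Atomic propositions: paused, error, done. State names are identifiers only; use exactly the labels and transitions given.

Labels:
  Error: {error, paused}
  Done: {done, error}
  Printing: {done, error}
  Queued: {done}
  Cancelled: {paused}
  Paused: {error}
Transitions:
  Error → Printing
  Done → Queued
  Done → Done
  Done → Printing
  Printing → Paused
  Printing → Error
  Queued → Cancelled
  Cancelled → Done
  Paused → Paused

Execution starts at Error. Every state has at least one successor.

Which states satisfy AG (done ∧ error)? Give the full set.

States satisfying done ∧ error: {Done, Printing}.
States satisfying AG (done ∧ error): ∅.

none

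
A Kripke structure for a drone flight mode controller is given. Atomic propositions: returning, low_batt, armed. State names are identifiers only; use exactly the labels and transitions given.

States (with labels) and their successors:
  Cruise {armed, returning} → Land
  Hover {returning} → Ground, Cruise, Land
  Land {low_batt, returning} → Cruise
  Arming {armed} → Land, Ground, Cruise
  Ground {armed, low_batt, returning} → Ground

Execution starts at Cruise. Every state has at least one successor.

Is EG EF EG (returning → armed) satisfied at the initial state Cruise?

Violated

States satisfying EF EG (returning → armed): {Hover, Arming, Ground}.
States satisfying EG EF EG (returning → armed): {Hover, Arming, Ground}.
No suitable path/successor from Cruise witnesses the formula.
Cruise ∉ Sat(EG EF EG (returning → armed)).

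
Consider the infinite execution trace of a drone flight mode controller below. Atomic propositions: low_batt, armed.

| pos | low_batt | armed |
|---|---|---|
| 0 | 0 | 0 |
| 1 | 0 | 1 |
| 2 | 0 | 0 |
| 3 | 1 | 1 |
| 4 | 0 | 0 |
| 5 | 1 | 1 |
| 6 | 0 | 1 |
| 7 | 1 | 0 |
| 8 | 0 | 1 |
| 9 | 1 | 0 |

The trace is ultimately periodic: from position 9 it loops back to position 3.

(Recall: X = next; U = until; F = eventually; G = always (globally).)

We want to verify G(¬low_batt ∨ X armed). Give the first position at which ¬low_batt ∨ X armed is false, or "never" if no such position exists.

3

Check ¬low_batt ∨ X armed at each position in order: 0 ✓, 1 ✓, 2 ✓.
At position 3 the labels are {armed, low_batt} and the next position 4 has {}, so ¬low_batt ∨ X armed is false there. This is the first violation.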